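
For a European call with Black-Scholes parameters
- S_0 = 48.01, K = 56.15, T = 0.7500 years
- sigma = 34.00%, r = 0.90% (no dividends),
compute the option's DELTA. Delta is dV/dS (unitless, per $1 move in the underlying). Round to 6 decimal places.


d1 = -0.3617519158; d2 = -0.6562005531
phi(d1) = 0.3736742847; exp(-qT) = 1.0000000000; exp(-rT) = 0.9932727301
N(d1) = 0.3587687137
Delta = exp(-qT) * N(d1) = 1.0000000000 * 0.3587687137 = 0.358769

Answer: Delta = 0.358769


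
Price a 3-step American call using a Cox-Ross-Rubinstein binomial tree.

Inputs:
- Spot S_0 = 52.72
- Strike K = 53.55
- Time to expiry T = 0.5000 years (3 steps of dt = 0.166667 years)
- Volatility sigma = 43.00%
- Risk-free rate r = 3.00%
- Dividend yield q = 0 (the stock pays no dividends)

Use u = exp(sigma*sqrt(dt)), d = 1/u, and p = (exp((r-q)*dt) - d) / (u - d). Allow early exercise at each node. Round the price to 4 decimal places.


dt = T/N = 0.166667
u = exp(sigma*sqrt(dt)) = 1.191898; d = 1/u = 0.838998
p = (exp((r-q)*dt) - d) / (u - d) = 0.470429
Discount per step: exp(-r*dt) = 0.995012
Stock lattice S(k, i) with i counting down-moves:
  k=0: S(0,0) = 52.7200
  k=1: S(1,0) = 62.8368; S(1,1) = 44.2320
  k=2: S(2,0) = 74.8951; S(2,1) = 52.7200; S(2,2) = 37.1106
  k=3: S(3,0) = 89.2673; S(3,1) = 62.8368; S(3,2) = 44.2320; S(3,3) = 31.1357
Terminal payoffs V(N, i) = max(S_T - K, 0):
  V(3,0) = 35.717295; V(3,1) = 9.286848; V(3,2) = 0.000000; V(3,3) = 0.000000
Backward induction: V(k, i) = exp(-r*dt) * [p * V(k+1, i) + (1-p) * V(k+1, i+1)]; then take max(V_cont, immediate exercise) for American.
  V(2,0) = exp(-r*dt) * [p*35.717295 + (1-p)*9.286848] = 21.612178; exercise = 21.345096; V(2,0) = max -> 21.612178
  V(2,1) = exp(-r*dt) * [p*9.286848 + (1-p)*0.000000] = 4.347018; exercise = 0.000000; V(2,1) = max -> 4.347018
  V(2,2) = exp(-r*dt) * [p*0.000000 + (1-p)*0.000000] = 0.000000; exercise = 0.000000; V(2,2) = max -> 0.000000
  V(1,0) = exp(-r*dt) * [p*21.612178 + (1-p)*4.347018] = 12.406868; exercise = 9.286848; V(1,0) = max -> 12.406868
  V(1,1) = exp(-r*dt) * [p*4.347018 + (1-p)*0.000000] = 2.034766; exercise = 0.000000; V(1,1) = max -> 2.034766
  V(0,0) = exp(-r*dt) * [p*12.406868 + (1-p)*2.034766] = 6.879625; exercise = 0.000000; V(0,0) = max -> 6.879625

Answer: Price = V(0,0) = 6.8796


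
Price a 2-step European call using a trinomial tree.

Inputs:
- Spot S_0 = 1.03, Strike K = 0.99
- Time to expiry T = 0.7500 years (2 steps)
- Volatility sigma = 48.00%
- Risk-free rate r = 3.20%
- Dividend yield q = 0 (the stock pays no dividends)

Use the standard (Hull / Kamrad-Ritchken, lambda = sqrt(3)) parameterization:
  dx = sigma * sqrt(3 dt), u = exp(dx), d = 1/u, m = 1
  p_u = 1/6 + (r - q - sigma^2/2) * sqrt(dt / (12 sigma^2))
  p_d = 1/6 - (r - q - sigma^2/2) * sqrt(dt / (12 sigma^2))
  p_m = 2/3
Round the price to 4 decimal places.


Answer: Price = V(0,0) = 0.1812

Derivation:
dt = T/N = 0.375000; dx = sigma*sqrt(3*dt) = 0.509117
u = exp(dx) = 1.663821; d = 1/u = 0.601026
p_u = 0.136025, p_m = 0.666667, p_d = 0.197308
Discount per step: exp(-r*dt) = 0.988072
Stock lattice S(k, j) with j the centered position index:
  k=0: S(0,+0) = 1.0300
  k=1: S(1,-1) = 0.6191; S(1,+0) = 1.0300; S(1,+1) = 1.7137
  k=2: S(2,-2) = 0.3721; S(2,-1) = 0.6191; S(2,+0) = 1.0300; S(2,+1) = 1.7137; S(2,+2) = 2.8514
Terminal payoffs V(N, j) = max(S_T - K, 0):
  V(2,-2) = 0.000000; V(2,-1) = 0.000000; V(2,+0) = 0.040000; V(2,+1) = 0.723736; V(2,+2) = 1.861350
Backward induction: V(k, j) = exp(-r*dt) * [p_u * V(k+1, j+1) + p_m * V(k+1, j) + p_d * V(k+1, j-1)]
  V(1,-1) = exp(-r*dt) * [p_u*0.040000 + p_m*0.000000 + p_d*0.000000] = 0.005376
  V(1,+0) = exp(-r*dt) * [p_u*0.723736 + p_m*0.040000 + p_d*0.000000] = 0.123621
  V(1,+1) = exp(-r*dt) * [p_u*1.861350 + p_m*0.723736 + p_d*0.040000] = 0.734704
  V(0,+0) = exp(-r*dt) * [p_u*0.734704 + p_m*0.123621 + p_d*0.005376] = 0.181225


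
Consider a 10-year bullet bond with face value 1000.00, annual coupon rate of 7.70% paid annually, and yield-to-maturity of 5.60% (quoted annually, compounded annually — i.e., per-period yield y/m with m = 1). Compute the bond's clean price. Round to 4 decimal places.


Coupon per period c = face * coupon_rate / m = 77.000000
Periods per year m = 1; per-period yield y/m = 0.056000
Number of cashflows N = 10
Cashflows (t years, CF_t, discount factor 1/(1+y/m)^(m*t), PV):
  t = 1.0000: CF_t = 77.000000, DF = 0.946970, PV = 72.916667
  t = 2.0000: CF_t = 77.000000, DF = 0.896752, PV = 69.049874
  t = 3.0000: CF_t = 77.000000, DF = 0.849197, PV = 65.388138
  t = 4.0000: CF_t = 77.000000, DF = 0.804163, PV = 61.920585
  t = 5.0000: CF_t = 77.000000, DF = 0.761518, PV = 58.636918
  t = 6.0000: CF_t = 77.000000, DF = 0.721135, PV = 55.527384
  t = 7.0000: CF_t = 77.000000, DF = 0.682893, PV = 52.582750
  t = 8.0000: CF_t = 77.000000, DF = 0.646679, PV = 49.794271
  t = 9.0000: CF_t = 77.000000, DF = 0.612385, PV = 47.153666
  t = 10.0000: CF_t = 1077.000000, DF = 0.579910, PV = 624.563387
Price P = sum_t PV_t = 1157.533640

Answer: Price = 1157.5336


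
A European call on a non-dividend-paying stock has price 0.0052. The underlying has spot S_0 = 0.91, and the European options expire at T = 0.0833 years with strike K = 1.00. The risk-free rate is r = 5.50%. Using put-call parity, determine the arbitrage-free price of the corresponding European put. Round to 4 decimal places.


Answer: Put price = 0.0906

Derivation:
Put-call parity: C - P = S_0 * exp(-qT) - K * exp(-rT).
S_0 * exp(-qT) = 0.9100 * 1.00000000 = 0.91000000
K * exp(-rT) = 1.0000 * 0.99542898 = 0.99542898
P = C - S*exp(-qT) + K*exp(-rT)
P = 0.0052 - 0.91000000 + 0.99542898 = 0.0906


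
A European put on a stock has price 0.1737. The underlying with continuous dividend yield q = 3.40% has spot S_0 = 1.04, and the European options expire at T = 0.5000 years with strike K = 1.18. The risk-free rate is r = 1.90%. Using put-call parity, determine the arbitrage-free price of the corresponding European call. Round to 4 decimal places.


Put-call parity: C - P = S_0 * exp(-qT) - K * exp(-rT).
S_0 * exp(-qT) = 1.0400 * 0.98314368 = 1.02246943
K * exp(-rT) = 1.1800 * 0.99054498 = 1.16884308
C = P + S*exp(-qT) - K*exp(-rT)
C = 0.1737 + 1.02246943 - 1.16884308 = 0.0273

Answer: Call price = 0.0273


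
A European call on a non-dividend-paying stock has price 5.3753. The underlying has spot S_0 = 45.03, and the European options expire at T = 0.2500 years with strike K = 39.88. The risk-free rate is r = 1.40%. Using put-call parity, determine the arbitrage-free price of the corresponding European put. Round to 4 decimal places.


Answer: Put price = 0.0860

Derivation:
Put-call parity: C - P = S_0 * exp(-qT) - K * exp(-rT).
S_0 * exp(-qT) = 45.0300 * 1.00000000 = 45.03000000
K * exp(-rT) = 39.8800 * 0.99650612 = 39.74066398
P = C - S*exp(-qT) + K*exp(-rT)
P = 5.3753 - 45.03000000 + 39.74066398 = 0.0860


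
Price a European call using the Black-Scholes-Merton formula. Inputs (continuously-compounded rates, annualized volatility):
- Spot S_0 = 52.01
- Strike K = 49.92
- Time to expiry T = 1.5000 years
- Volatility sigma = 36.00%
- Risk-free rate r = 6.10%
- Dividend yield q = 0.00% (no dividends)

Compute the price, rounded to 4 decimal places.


d1 = (ln(S/K) + (r - q + 0.5*sigma^2) * T) / (sigma * sqrt(T)) = 0.52100258
d2 = d1 - sigma * sqrt(T) = 0.08009442
exp(-rT) = 0.91256132; exp(-qT) = 1.00000000
C = S_0 * exp(-qT) * N(d1) - K * exp(-rT) * N(d2)
N(d1) = 0.69881751; N(d2) = 0.53191892
C = 52.0100 * 1.00000000 * 0.69881751 - 49.9200 * 0.91256132 * 0.53191892 = 12.1139

Answer: Price = 12.1139


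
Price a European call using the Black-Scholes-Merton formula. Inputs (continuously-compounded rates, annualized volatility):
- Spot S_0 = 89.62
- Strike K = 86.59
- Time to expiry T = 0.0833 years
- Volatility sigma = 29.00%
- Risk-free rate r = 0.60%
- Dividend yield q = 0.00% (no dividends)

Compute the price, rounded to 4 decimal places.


d1 = (ln(S/K) + (r - q + 0.5*sigma^2) * T) / (sigma * sqrt(T)) = 0.45874764
d2 = d1 - sigma * sqrt(T) = 0.37504859
exp(-rT) = 0.99950032; exp(-qT) = 1.00000000
C = S_0 * exp(-qT) * N(d1) - K * exp(-rT) * N(d2)
N(d1) = 0.67679230; N(d2) = 0.64618784
C = 89.6200 * 1.00000000 * 0.67679230 - 86.5900 * 0.99950032 * 0.64618784 = 4.7287

Answer: Price = 4.7287


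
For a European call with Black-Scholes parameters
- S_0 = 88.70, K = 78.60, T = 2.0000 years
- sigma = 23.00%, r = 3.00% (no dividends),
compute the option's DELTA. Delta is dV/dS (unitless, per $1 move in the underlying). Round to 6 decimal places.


Answer: Delta = 0.763853

Derivation:
d1 = 0.7187531062; d2 = 0.3934839869
phi(d1) = 0.3081275227; exp(-qT) = 1.0000000000; exp(-rT) = 0.9417645336
N(d1) = 0.7638534721
Delta = exp(-qT) * N(d1) = 1.0000000000 * 0.7638534721 = 0.763853


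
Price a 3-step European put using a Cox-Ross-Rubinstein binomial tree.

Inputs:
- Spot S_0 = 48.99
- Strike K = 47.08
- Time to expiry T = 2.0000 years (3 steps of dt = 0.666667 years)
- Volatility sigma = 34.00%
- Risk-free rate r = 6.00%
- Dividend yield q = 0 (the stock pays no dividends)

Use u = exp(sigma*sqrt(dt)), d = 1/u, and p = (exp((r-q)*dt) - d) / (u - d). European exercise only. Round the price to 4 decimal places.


dt = T/N = 0.666667
u = exp(sigma*sqrt(dt)) = 1.319970; d = 1/u = 0.757593
p = (exp((r-q)*dt) - d) / (u - d) = 0.503608
Discount per step: exp(-r*dt) = 0.960789
Stock lattice S(k, i) with i counting down-moves:
  k=0: S(0,0) = 48.9900
  k=1: S(1,0) = 64.6653; S(1,1) = 37.1145
  k=2: S(2,0) = 85.3563; S(2,1) = 48.9900; S(2,2) = 28.1177
  k=3: S(3,0) = 112.6677; S(3,1) = 64.6653; S(3,2) = 37.1145; S(3,3) = 21.3018
Terminal payoffs V(N, i) = max(K - S_T, 0):
  V(3,0) = 0.000000; V(3,1) = 0.000000; V(3,2) = 9.965514; V(3,3) = 25.778240
Backward induction: V(k, i) = exp(-r*dt) * [p * V(k+1, i) + (1-p) * V(k+1, i+1)].
  V(2,0) = exp(-r*dt) * [p*0.000000 + (1-p)*0.000000] = 0.000000
  V(2,1) = exp(-r*dt) * [p*0.000000 + (1-p)*9.965514] = 4.752830
  V(2,2) = exp(-r*dt) * [p*9.965514 + (1-p)*25.778240] = 17.116288
  V(1,0) = exp(-r*dt) * [p*0.000000 + (1-p)*4.752830] = 2.266756
  V(1,1) = exp(-r*dt) * [p*4.752830 + (1-p)*17.116288] = 10.462944
  V(0,0) = exp(-r*dt) * [p*2.266756 + (1-p)*10.462944] = 6.086865

Answer: Price = V(0,0) = 6.0869


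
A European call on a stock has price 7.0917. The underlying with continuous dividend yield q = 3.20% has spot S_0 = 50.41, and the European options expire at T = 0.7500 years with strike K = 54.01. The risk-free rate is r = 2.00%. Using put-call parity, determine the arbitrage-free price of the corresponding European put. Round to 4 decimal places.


Put-call parity: C - P = S_0 * exp(-qT) - K * exp(-rT).
S_0 * exp(-qT) = 50.4100 * 0.97628571 = 49.21456263
K * exp(-rT) = 54.0100 * 0.98511194 = 53.20589586
P = C - S*exp(-qT) + K*exp(-rT)
P = 7.0917 - 49.21456263 + 53.20589586 = 11.0830

Answer: Put price = 11.0830


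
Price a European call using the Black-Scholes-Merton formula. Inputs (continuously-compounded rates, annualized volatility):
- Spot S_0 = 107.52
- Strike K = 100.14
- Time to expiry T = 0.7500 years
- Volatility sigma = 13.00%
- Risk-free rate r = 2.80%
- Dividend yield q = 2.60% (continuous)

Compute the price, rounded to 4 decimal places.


d1 = (ln(S/K) + (r - q + 0.5*sigma^2) * T) / (sigma * sqrt(T)) = 0.70121562
d2 = d1 - sigma * sqrt(T) = 0.58863231
exp(-rT) = 0.97921896; exp(-qT) = 0.98068890
C = S_0 * exp(-qT) * N(d1) - K * exp(-rT) * N(d2)
N(d1) = 0.75841577; N(d2) = 0.72194602
C = 107.5200 * 0.98068890 * 0.75841577 - 100.1400 * 0.97921896 * 0.72194602 = 9.1768

Answer: Price = 9.1768


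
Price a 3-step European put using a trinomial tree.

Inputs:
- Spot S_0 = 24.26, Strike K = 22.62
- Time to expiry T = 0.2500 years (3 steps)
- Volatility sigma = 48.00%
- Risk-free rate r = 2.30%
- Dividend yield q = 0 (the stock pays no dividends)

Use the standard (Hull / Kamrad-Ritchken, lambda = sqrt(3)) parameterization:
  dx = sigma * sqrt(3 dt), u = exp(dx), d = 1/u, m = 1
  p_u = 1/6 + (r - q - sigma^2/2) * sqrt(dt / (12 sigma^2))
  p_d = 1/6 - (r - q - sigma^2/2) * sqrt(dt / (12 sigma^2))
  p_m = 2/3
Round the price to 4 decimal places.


Answer: Price = V(0,0) = 1.4798

Derivation:
dt = T/N = 0.083333; dx = sigma*sqrt(3*dt) = 0.240000
u = exp(dx) = 1.271249; d = 1/u = 0.786628
p_u = 0.150660, p_m = 0.666667, p_d = 0.182674
Discount per step: exp(-r*dt) = 0.998085
Stock lattice S(k, j) with j the centered position index:
  k=0: S(0,+0) = 24.2600
  k=1: S(1,-1) = 19.0836; S(1,+0) = 24.2600; S(1,+1) = 30.8405
  k=2: S(2,-2) = 15.0117; S(2,-1) = 19.0836; S(2,+0) = 24.2600; S(2,+1) = 30.8405; S(2,+2) = 39.2060
  k=3: S(3,-3) = 11.8086; S(3,-2) = 15.0117; S(3,-1) = 19.0836; S(3,+0) = 24.2600; S(3,+1) = 30.8405; S(3,+2) = 39.2060; S(3,+3) = 49.8405
Terminal payoffs V(N, j) = max(K - S_T, 0):
  V(3,-3) = 10.811390; V(3,-2) = 7.608315; V(3,-1) = 3.536408; V(3,+0) = 0.000000; V(3,+1) = 0.000000; V(3,+2) = 0.000000; V(3,+3) = 0.000000
Backward induction: V(k, j) = exp(-r*dt) * [p_u * V(k+1, j+1) + p_m * V(k+1, j) + p_d * V(k+1, j-1)]
  V(2,-2) = exp(-r*dt) * [p_u*3.536408 + p_m*7.608315 + p_d*10.811390] = 7.565446
  V(2,-1) = exp(-r*dt) * [p_u*0.000000 + p_m*3.536408 + p_d*7.608315] = 3.740268
  V(2,+0) = exp(-r*dt) * [p_u*0.000000 + p_m*0.000000 + p_d*3.536408] = 0.644771
  V(2,+1) = exp(-r*dt) * [p_u*0.000000 + p_m*0.000000 + p_d*0.000000] = 0.000000
  V(2,+2) = exp(-r*dt) * [p_u*0.000000 + p_m*0.000000 + p_d*0.000000] = 0.000000
  V(1,-1) = exp(-r*dt) * [p_u*0.644771 + p_m*3.740268 + p_d*7.565446] = 3.965053
  V(1,+0) = exp(-r*dt) * [p_u*0.000000 + p_m*0.644771 + p_d*3.740268] = 1.110965
  V(1,+1) = exp(-r*dt) * [p_u*0.000000 + p_m*0.000000 + p_d*0.644771] = 0.117557
  V(0,+0) = exp(-r*dt) * [p_u*0.117557 + p_m*1.110965 + p_d*3.965053] = 1.479826


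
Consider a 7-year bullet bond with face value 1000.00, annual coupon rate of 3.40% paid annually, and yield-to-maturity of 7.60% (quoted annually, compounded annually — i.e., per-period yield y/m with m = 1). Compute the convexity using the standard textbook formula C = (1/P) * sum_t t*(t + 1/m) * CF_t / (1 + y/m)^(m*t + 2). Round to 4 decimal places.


Answer: Convexity = 41.4790

Derivation:
Coupon per period c = face * coupon_rate / m = 34.000000
Periods per year m = 1; per-period yield y/m = 0.076000
Number of cashflows N = 7
Cashflows (t years, CF_t, discount factor 1/(1+y/m)^(m*t), PV):
  t = 1.0000: CF_t = 34.000000, DF = 0.929368, PV = 31.598513
  t = 2.0000: CF_t = 34.000000, DF = 0.863725, PV = 29.366648
  t = 3.0000: CF_t = 34.000000, DF = 0.802718, PV = 27.292424
  t = 4.0000: CF_t = 34.000000, DF = 0.746021, PV = 25.364706
  t = 5.0000: CF_t = 34.000000, DF = 0.693328, PV = 23.573147
  t = 6.0000: CF_t = 34.000000, DF = 0.644357, PV = 21.908129
  t = 7.0000: CF_t = 1034.000000, DF = 0.598845, PV = 619.205264
Price P = sum_t PV_t = 778.308830
Convexity numerator sum_t t*(t + 1/m) * CF_t / (1+y/m)^(m*t + 2):
  t = 1.0000: term = 54.584847
  t = 2.0000: term = 152.188236
  t = 3.0000: term = 282.877761
  t = 4.0000: term = 438.162580
  t = 5.0000: term = 610.821440
  t = 6.0000: term = 794.749085
  t = 7.0000: term = 29950.089449
Convexity = (1/P) * sum = 32283.473398 / 778.308830 = 41.479002


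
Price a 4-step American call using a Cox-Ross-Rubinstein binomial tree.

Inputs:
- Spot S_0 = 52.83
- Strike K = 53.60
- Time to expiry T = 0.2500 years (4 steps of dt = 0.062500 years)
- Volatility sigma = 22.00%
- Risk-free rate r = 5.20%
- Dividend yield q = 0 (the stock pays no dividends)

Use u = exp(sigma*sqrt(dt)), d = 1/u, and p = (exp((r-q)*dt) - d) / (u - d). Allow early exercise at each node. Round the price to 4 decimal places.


dt = T/N = 0.062500
u = exp(sigma*sqrt(dt)) = 1.056541; d = 1/u = 0.946485
p = (exp((r-q)*dt) - d) / (u - d) = 0.515832
Discount per step: exp(-r*dt) = 0.996755
Stock lattice S(k, i) with i counting down-moves:
  k=0: S(0,0) = 52.8300
  k=1: S(1,0) = 55.8170; S(1,1) = 50.0028
  k=2: S(2,0) = 58.9730; S(2,1) = 52.8300; S(2,2) = 47.3269
  k=3: S(3,0) = 62.3073; S(3,1) = 55.8170; S(3,2) = 50.0028; S(3,3) = 44.7942
  k=4: S(4,0) = 65.8302; S(4,1) = 58.9730; S(4,2) = 52.8300; S(4,3) = 47.3269; S(4,4) = 42.3971
Terminal payoffs V(N, i) = max(S_T - K, 0):
  V(4,0) = 12.230234; V(4,1) = 5.372970; V(4,2) = 0.000000; V(4,3) = 0.000000; V(4,4) = 0.000000
Backward induction: V(k, i) = exp(-r*dt) * [p * V(k+1, i) + (1-p) * V(k+1, i+1)]; then take max(V_cont, immediate exercise) for American.
  V(3,0) = exp(-r*dt) * [p*12.230234 + (1-p)*5.372970] = 8.881256; exercise = 8.707338; V(3,0) = max -> 8.881256
  V(3,1) = exp(-r*dt) * [p*5.372970 + (1-p)*0.000000] = 2.762558; exercise = 2.217041; V(3,1) = max -> 2.762558
  V(3,2) = exp(-r*dt) * [p*0.000000 + (1-p)*0.000000] = 0.000000; exercise = 0.000000; V(3,2) = max -> 0.000000
  V(3,3) = exp(-r*dt) * [p*0.000000 + (1-p)*0.000000] = 0.000000; exercise = 0.000000; V(3,3) = max -> 0.000000
  V(2,0) = exp(-r*dt) * [p*8.881256 + (1-p)*2.762558] = 5.899573; exercise = 5.372970; V(2,0) = max -> 5.899573
  V(2,1) = exp(-r*dt) * [p*2.762558 + (1-p)*0.000000] = 1.420392; exercise = 0.000000; V(2,1) = max -> 1.420392
  V(2,2) = exp(-r*dt) * [p*0.000000 + (1-p)*0.000000] = 0.000000; exercise = 0.000000; V(2,2) = max -> 0.000000
  V(1,0) = exp(-r*dt) * [p*5.899573 + (1-p)*1.420392] = 3.718792; exercise = 2.217041; V(1,0) = max -> 3.718792
  V(1,1) = exp(-r*dt) * [p*1.420392 + (1-p)*0.000000] = 0.730306; exercise = 0.000000; V(1,1) = max -> 0.730306
  V(0,0) = exp(-r*dt) * [p*3.718792 + (1-p)*0.730306] = 2.264491; exercise = 0.000000; V(0,0) = max -> 2.264491

Answer: Price = V(0,0) = 2.2645


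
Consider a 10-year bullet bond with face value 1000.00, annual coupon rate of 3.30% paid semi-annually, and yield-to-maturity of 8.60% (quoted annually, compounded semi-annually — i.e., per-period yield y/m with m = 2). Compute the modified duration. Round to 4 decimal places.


Answer: Modified duration = 7.8326

Derivation:
Coupon per period c = face * coupon_rate / m = 16.500000
Periods per year m = 2; per-period yield y/m = 0.043000
Number of cashflows N = 20
Cashflows (t years, CF_t, discount factor 1/(1+y/m)^(m*t), PV):
  t = 0.5000: CF_t = 16.500000, DF = 0.958773, PV = 15.819751
  t = 1.0000: CF_t = 16.500000, DF = 0.919245, PV = 15.167546
  t = 1.5000: CF_t = 16.500000, DF = 0.881347, PV = 14.542230
  t = 2.0000: CF_t = 16.500000, DF = 0.845012, PV = 13.942694
  t = 2.5000: CF_t = 16.500000, DF = 0.810174, PV = 13.367876
  t = 3.0000: CF_t = 16.500000, DF = 0.776773, PV = 12.816755
  t = 3.5000: CF_t = 16.500000, DF = 0.744749, PV = 12.288356
  t = 4.0000: CF_t = 16.500000, DF = 0.714045, PV = 11.781741
  t = 4.5000: CF_t = 16.500000, DF = 0.684607, PV = 11.296013
  t = 5.0000: CF_t = 16.500000, DF = 0.656382, PV = 10.830309
  t = 5.5000: CF_t = 16.500000, DF = 0.629322, PV = 10.383806
  t = 6.0000: CF_t = 16.500000, DF = 0.603376, PV = 9.955710
  t = 6.5000: CF_t = 16.500000, DF = 0.578501, PV = 9.545264
  t = 7.0000: CF_t = 16.500000, DF = 0.554651, PV = 9.151739
  t = 7.5000: CF_t = 16.500000, DF = 0.531784, PV = 8.774438
  t = 8.0000: CF_t = 16.500000, DF = 0.509860, PV = 8.412692
  t = 8.5000: CF_t = 16.500000, DF = 0.488840, PV = 8.065860
  t = 9.0000: CF_t = 16.500000, DF = 0.468687, PV = 7.733327
  t = 9.5000: CF_t = 16.500000, DF = 0.449364, PV = 7.414504
  t = 10.0000: CF_t = 1016.500000, DF = 0.430838, PV = 437.946656
Price P = sum_t PV_t = 649.237268
First compute Macaulay numerator sum_t t * PV_t:
  t * PV_t at t = 0.5000: 7.909875
  t * PV_t at t = 1.0000: 15.167546
  t * PV_t at t = 1.5000: 21.813345
  t * PV_t at t = 2.0000: 27.885389
  t * PV_t at t = 2.5000: 33.419690
  t * PV_t at t = 3.0000: 38.450266
  t * PV_t at t = 3.5000: 43.009246
  t * PV_t at t = 4.0000: 47.126965
  t * PV_t at t = 4.5000: 50.832057
  t * PV_t at t = 5.0000: 54.151547
  t * PV_t at t = 5.5000: 57.110931
  t * PV_t at t = 6.0000: 59.734261
  t * PV_t at t = 6.5000: 62.044215
  t * PV_t at t = 7.0000: 64.062173
  t * PV_t at t = 7.5000: 65.808286
  t * PV_t at t = 8.0000: 67.301539
  t * PV_t at t = 8.5000: 68.559813
  t * PV_t at t = 9.0000: 69.599946
  t * PV_t at t = 9.5000: 70.437785
  t * PV_t at t = 10.0000: 4379.466559
Macaulay duration D = 5303.891433 / 649.237268 = 8.169419
Modified duration = D / (1 + y/m) = 8.169419 / (1 + 0.043000) = 7.832617


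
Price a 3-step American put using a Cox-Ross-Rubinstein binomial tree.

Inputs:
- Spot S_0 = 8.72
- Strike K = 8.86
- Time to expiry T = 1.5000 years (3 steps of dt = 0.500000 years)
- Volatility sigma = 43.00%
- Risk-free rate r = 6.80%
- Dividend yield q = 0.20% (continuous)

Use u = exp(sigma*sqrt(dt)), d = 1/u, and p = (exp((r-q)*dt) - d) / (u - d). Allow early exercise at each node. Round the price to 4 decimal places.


dt = T/N = 0.500000
u = exp(sigma*sqrt(dt)) = 1.355345; d = 1/u = 0.737820
p = (exp((r-q)*dt) - d) / (u - d) = 0.478897
Discount per step: exp(-r*dt) = 0.966572
Stock lattice S(k, i) with i counting down-moves:
  k=0: S(0,0) = 8.7200
  k=1: S(1,0) = 11.8186; S(1,1) = 6.4338
  k=2: S(2,0) = 16.0183; S(2,1) = 8.7200; S(2,2) = 4.7470
  k=3: S(3,0) = 21.7103; S(3,1) = 11.8186; S(3,2) = 6.4338; S(3,3) = 3.5024
Terminal payoffs V(N, i) = max(K - S_T, 0):
  V(3,0) = 0.000000; V(3,1) = 0.000000; V(3,2) = 2.426213; V(3,3) = 5.357589
Backward induction: V(k, i) = exp(-r*dt) * [p * V(k+1, i) + (1-p) * V(k+1, i+1)]; then take max(V_cont, immediate exercise) for American.
  V(2,0) = exp(-r*dt) * [p*0.000000 + (1-p)*0.000000] = 0.000000; exercise = 0.000000; V(2,0) = max -> 0.000000
  V(2,1) = exp(-r*dt) * [p*0.000000 + (1-p)*2.426213] = 1.222043; exercise = 0.140000; V(2,1) = max -> 1.222043
  V(2,2) = exp(-r*dt) * [p*2.426213 + (1-p)*5.357589] = 3.821594; exercise = 4.113026; V(2,2) = max -> 4.113026
  V(1,0) = exp(-r*dt) * [p*0.000000 + (1-p)*1.222043] = 0.615523; exercise = 0.000000; V(1,0) = max -> 0.615523
  V(1,1) = exp(-r*dt) * [p*1.222043 + (1-p)*4.113026] = 2.637332; exercise = 2.426213; V(1,1) = max -> 2.637332
  V(0,0) = exp(-r*dt) * [p*0.615523 + (1-p)*2.637332] = 1.613299; exercise = 0.140000; V(0,0) = max -> 1.613299

Answer: Price = V(0,0) = 1.6133


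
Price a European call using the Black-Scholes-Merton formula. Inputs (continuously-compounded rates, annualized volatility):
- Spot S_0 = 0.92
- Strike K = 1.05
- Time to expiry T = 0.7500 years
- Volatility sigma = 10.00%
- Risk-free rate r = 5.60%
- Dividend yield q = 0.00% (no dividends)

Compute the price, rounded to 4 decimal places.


Answer: Price = 0.0064

Derivation:
d1 = (ln(S/K) + (r - q + 0.5*sigma^2) * T) / (sigma * sqrt(T)) = -0.99791268
d2 = d1 - sigma * sqrt(T) = -1.08451522
exp(-rT) = 0.95886978; exp(-qT) = 1.00000000
C = S_0 * exp(-qT) * N(d1) - K * exp(-rT) * N(d2)
N(d1) = 0.15916085; N(d2) = 0.13906821
C = 0.9200 * 1.00000000 * 0.15916085 - 1.0500 * 0.95886978 * 0.13906821 = 0.0064


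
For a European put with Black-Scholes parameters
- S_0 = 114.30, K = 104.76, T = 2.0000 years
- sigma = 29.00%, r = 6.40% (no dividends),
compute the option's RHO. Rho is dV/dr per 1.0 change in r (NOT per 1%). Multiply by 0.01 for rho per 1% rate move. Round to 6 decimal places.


d1 = 0.7296721463; d2 = 0.3195502132
phi(d1) = 0.3057005491; exp(-qT) = 1.0000000000; exp(-rT) = 0.8798533791
N(-d2) = 0.3746546605
Rho = -K*T*exp(-rT)*N(-d2) = -104.7600 * 2.0000 * 0.8798533791 * 0.3746546605 = -69.066418

Answer: Rho = -69.066418


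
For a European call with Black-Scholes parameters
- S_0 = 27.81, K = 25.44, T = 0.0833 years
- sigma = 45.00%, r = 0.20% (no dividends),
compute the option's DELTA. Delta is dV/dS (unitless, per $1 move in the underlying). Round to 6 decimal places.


Answer: Delta = 0.773987

Derivation:
d1 = 0.7520425686; d2 = 0.6221647414
phi(d1) = 0.3006758377; exp(-qT) = 1.0000000000; exp(-rT) = 0.9998334139
N(d1) = 0.7739872702
Delta = exp(-qT) * N(d1) = 1.0000000000 * 0.7739872702 = 0.773987


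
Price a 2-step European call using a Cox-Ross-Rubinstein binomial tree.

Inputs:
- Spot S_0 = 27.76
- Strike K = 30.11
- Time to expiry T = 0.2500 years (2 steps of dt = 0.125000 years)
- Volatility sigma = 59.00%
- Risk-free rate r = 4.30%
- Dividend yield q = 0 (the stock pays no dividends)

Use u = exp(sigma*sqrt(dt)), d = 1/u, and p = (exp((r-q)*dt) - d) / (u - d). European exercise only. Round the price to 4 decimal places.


dt = T/N = 0.125000
u = exp(sigma*sqrt(dt)) = 1.231948; d = 1/u = 0.811723
p = (exp((r-q)*dt) - d) / (u - d) = 0.460864
Discount per step: exp(-r*dt) = 0.994639
Stock lattice S(k, i) with i counting down-moves:
  k=0: S(0,0) = 27.7600
  k=1: S(1,0) = 34.1989; S(1,1) = 22.5334
  k=2: S(2,0) = 42.1312; S(2,1) = 27.7600; S(2,2) = 18.2909
Terminal payoffs V(N, i) = max(S_T - K, 0):
  V(2,0) = 12.021224; V(2,1) = 0.000000; V(2,2) = 0.000000
Backward induction: V(k, i) = exp(-r*dt) * [p * V(k+1, i) + (1-p) * V(k+1, i+1)].
  V(1,0) = exp(-r*dt) * [p*12.021224 + (1-p)*0.000000] = 5.510455
  V(1,1) = exp(-r*dt) * [p*0.000000 + (1-p)*0.000000] = 0.000000
  V(0,0) = exp(-r*dt) * [p*5.510455 + (1-p)*0.000000] = 2.525959

Answer: Price = V(0,0) = 2.5260


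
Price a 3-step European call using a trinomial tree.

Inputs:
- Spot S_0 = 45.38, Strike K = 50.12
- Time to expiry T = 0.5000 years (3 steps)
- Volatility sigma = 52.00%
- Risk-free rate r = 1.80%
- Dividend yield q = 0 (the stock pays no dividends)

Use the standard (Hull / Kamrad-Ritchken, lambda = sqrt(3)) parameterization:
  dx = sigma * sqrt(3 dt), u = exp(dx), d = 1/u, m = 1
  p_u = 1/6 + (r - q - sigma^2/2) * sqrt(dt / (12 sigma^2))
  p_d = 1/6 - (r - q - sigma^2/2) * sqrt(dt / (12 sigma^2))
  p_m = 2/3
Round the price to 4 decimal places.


dt = T/N = 0.166667; dx = sigma*sqrt(3*dt) = 0.367696
u = exp(dx) = 1.444402; d = 1/u = 0.692328
p_u = 0.140105, p_m = 0.666667, p_d = 0.193228
Discount per step: exp(-r*dt) = 0.997004
Stock lattice S(k, j) with j the centered position index:
  k=0: S(0,+0) = 45.3800
  k=1: S(1,-1) = 31.4178; S(1,+0) = 45.3800; S(1,+1) = 65.5470
  k=2: S(2,-2) = 21.7515; S(2,-1) = 31.4178; S(2,+0) = 45.3800; S(2,+1) = 65.5470; S(2,+2) = 94.6762
  k=3: S(3,-3) = 15.0591; S(3,-2) = 21.7515; S(3,-1) = 31.4178; S(3,+0) = 45.3800; S(3,+1) = 65.5470; S(3,+2) = 94.6762; S(3,+3) = 136.7505
Terminal payoffs V(N, j) = max(S_T - K, 0):
  V(3,-3) = 0.000000; V(3,-2) = 0.000000; V(3,-1) = 0.000000; V(3,+0) = 0.000000; V(3,+1) = 15.426971; V(3,+2) = 44.556189; V(3,+3) = 86.630495
Backward induction: V(k, j) = exp(-r*dt) * [p_u * V(k+1, j+1) + p_m * V(k+1, j) + p_d * V(k+1, j-1)]
  V(2,-2) = exp(-r*dt) * [p_u*0.000000 + p_m*0.000000 + p_d*0.000000] = 0.000000
  V(2,-1) = exp(-r*dt) * [p_u*0.000000 + p_m*0.000000 + p_d*0.000000] = 0.000000
  V(2,+0) = exp(-r*dt) * [p_u*15.426971 + p_m*0.000000 + p_d*0.000000] = 2.154919
  V(2,+1) = exp(-r*dt) * [p_u*44.556189 + p_m*15.426971 + p_d*0.000000] = 16.477678
  V(2,+2) = exp(-r*dt) * [p_u*86.630495 + p_m*44.556189 + p_d*15.426971] = 44.688142
  V(1,-1) = exp(-r*dt) * [p_u*2.154919 + p_m*0.000000 + p_d*0.000000] = 0.301010
  V(1,+0) = exp(-r*dt) * [p_u*16.477678 + p_m*2.154919 + p_d*0.000000] = 3.733996
  V(1,+1) = exp(-r*dt) * [p_u*44.688142 + p_m*16.477678 + p_d*2.154919] = 17.609627
  V(0,+0) = exp(-r*dt) * [p_u*17.609627 + p_m*3.733996 + p_d*0.301010] = 4.999667

Answer: Price = V(0,0) = 4.9997


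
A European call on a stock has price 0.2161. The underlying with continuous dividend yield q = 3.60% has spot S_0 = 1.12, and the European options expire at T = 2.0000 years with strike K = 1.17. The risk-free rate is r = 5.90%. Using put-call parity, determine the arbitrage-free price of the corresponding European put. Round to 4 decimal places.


Put-call parity: C - P = S_0 * exp(-qT) - K * exp(-rT).
S_0 * exp(-qT) = 1.1200 * 0.93053090 = 1.04219460
K * exp(-rT) = 1.1700 * 0.88869605 = 1.03977438
P = C - S*exp(-qT) + K*exp(-rT)
P = 0.2161 - 1.04219460 + 1.03977438 = 0.2137

Answer: Put price = 0.2137


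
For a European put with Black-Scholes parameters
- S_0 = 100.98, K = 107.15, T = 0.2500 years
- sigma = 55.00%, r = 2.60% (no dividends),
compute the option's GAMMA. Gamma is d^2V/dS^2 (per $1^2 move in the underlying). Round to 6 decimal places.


Answer: Gamma = 0.014345

Derivation:
d1 = -0.0545263436; d2 = -0.3295263436
phi(d1) = 0.3983496689; exp(-qT) = 1.0000000000; exp(-rT) = 0.9935210793
Gamma = exp(-qT) * phi(d1) / (S * sigma * sqrt(T)) = 1.0000000000 * 0.3983496689 / (100.9800 * 0.5500 * 0.5000000000) = 0.014345


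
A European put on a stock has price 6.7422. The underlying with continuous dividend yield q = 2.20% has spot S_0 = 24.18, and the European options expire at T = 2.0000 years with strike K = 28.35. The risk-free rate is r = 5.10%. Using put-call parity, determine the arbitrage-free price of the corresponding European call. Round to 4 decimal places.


Answer: Call price = 4.2805

Derivation:
Put-call parity: C - P = S_0 * exp(-qT) - K * exp(-rT).
S_0 * exp(-qT) = 24.1800 * 0.95695396 = 23.13914669
K * exp(-rT) = 28.3500 * 0.90302955 = 25.60088779
C = P + S*exp(-qT) - K*exp(-rT)
C = 6.7422 + 23.13914669 - 25.60088779 = 4.2805


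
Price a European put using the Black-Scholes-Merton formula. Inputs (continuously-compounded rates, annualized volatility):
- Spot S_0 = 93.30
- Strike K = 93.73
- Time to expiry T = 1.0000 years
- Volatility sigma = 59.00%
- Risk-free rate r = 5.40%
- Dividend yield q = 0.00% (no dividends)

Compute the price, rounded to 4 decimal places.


d1 = (ln(S/K) + (r - q + 0.5*sigma^2) * T) / (sigma * sqrt(T)) = 0.37873186
d2 = d1 - sigma * sqrt(T) = -0.21126814
exp(-rT) = 0.94743211; exp(-qT) = 1.00000000
P = K * exp(-rT) * N(-d2) - S_0 * exp(-qT) * N(-d1)
N(-d1) = 0.35244349; N(-d2) = 0.58366098
P = 93.7300 * 0.94743211 * 0.58366098 - 93.3000 * 1.00000000 * 0.35244349 = 18.9478

Answer: Price = 18.9478


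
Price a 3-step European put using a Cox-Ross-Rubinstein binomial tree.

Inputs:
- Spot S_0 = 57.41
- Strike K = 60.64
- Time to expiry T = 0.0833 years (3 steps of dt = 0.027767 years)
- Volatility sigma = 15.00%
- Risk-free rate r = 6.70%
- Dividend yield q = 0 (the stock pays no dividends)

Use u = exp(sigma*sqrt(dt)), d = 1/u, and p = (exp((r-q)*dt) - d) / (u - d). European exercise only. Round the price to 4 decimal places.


Answer: Price = V(0,0) = 3.0772

Derivation:
dt = T/N = 0.027767
u = exp(sigma*sqrt(dt)) = 1.025310; d = 1/u = 0.975315
p = (exp((r-q)*dt) - d) / (u - d) = 0.530997
Discount per step: exp(-r*dt) = 0.998141
Stock lattice S(k, i) with i counting down-moves:
  k=0: S(0,0) = 57.4100
  k=1: S(1,0) = 58.8630; S(1,1) = 55.9928
  k=2: S(2,0) = 60.3529; S(2,1) = 57.4100; S(2,2) = 54.6106
  k=3: S(3,0) = 61.8804; S(3,1) = 58.8630; S(3,2) = 55.9928; S(3,3) = 53.2626
Terminal payoffs V(N, i) = max(K - S_T, 0):
  V(3,0) = 0.000000; V(3,1) = 1.776953; V(3,2) = 4.647178; V(3,3) = 7.377447
Backward induction: V(k, i) = exp(-r*dt) * [p * V(k+1, i) + (1-p) * V(k+1, i+1)].
  V(2,0) = exp(-r*dt) * [p*0.000000 + (1-p)*1.776953] = 0.831847
  V(2,1) = exp(-r*dt) * [p*1.776953 + (1-p)*4.647178] = 3.117292
  V(2,2) = exp(-r*dt) * [p*4.647178 + (1-p)*7.377447] = 5.916665
  V(1,0) = exp(-r*dt) * [p*0.831847 + (1-p)*3.117292] = 1.900189
  V(1,1) = exp(-r*dt) * [p*3.117292 + (1-p)*5.916665] = 4.421972
  V(0,0) = exp(-r*dt) * [p*1.900189 + (1-p)*4.421972] = 3.077183


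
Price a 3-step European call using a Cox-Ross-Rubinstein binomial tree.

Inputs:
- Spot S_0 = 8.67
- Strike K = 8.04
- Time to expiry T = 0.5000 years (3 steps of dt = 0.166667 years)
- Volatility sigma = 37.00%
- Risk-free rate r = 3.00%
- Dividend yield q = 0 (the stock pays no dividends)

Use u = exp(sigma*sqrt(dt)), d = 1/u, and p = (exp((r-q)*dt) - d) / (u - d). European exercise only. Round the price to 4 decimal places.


dt = T/N = 0.166667
u = exp(sigma*sqrt(dt)) = 1.163057; d = 1/u = 0.859803
p = (exp((r-q)*dt) - d) / (u - d) = 0.478838
Discount per step: exp(-r*dt) = 0.995012
Stock lattice S(k, i) with i counting down-moves:
  k=0: S(0,0) = 8.6700
  k=1: S(1,0) = 10.0837; S(1,1) = 7.4545
  k=2: S(2,0) = 11.7279; S(2,1) = 8.6700; S(2,2) = 6.4094
  k=3: S(3,0) = 13.6402; S(3,1) = 10.0837; S(3,2) = 7.4545; S(3,3) = 5.5108
Terminal payoffs V(N, i) = max(S_T - K, 0):
  V(3,0) = 5.600242; V(3,1) = 2.043704; V(3,2) = 0.000000; V(3,3) = 0.000000
Backward induction: V(k, i) = exp(-r*dt) * [p * V(k+1, i) + (1-p) * V(k+1, i+1)].
  V(2,0) = exp(-r*dt) * [p*5.600242 + (1-p)*2.043704] = 3.728022
  V(2,1) = exp(-r*dt) * [p*2.043704 + (1-p)*0.000000] = 0.973722
  V(2,2) = exp(-r*dt) * [p*0.000000 + (1-p)*0.000000] = 0.000000
  V(1,0) = exp(-r*dt) * [p*3.728022 + (1-p)*0.973722] = 2.281151
  V(1,1) = exp(-r*dt) * [p*0.973722 + (1-p)*0.000000] = 0.463929
  V(0,0) = exp(-r*dt) * [p*2.281151 + (1-p)*0.463929] = 1.327430

Answer: Price = V(0,0) = 1.3274


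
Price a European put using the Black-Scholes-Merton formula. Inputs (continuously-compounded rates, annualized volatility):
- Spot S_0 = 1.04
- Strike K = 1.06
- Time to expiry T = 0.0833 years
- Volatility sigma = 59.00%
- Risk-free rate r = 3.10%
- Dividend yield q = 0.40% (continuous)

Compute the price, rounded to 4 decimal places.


Answer: Price = 0.0803

Derivation:
d1 = (ln(S/K) + (r - q + 0.5*sigma^2) * T) / (sigma * sqrt(T)) = -0.01351111
d2 = d1 - sigma * sqrt(T) = -0.18379538
exp(-rT) = 0.99742103; exp(-qT) = 0.99966686
P = K * exp(-rT) * N(-d2) - S_0 * exp(-qT) * N(-d1)
N(-d1) = 0.50538999; N(-d2) = 0.57291301
P = 1.0600 * 0.99742103 * 0.57291301 - 1.0400 * 0.99966686 * 0.50538999 = 0.0803


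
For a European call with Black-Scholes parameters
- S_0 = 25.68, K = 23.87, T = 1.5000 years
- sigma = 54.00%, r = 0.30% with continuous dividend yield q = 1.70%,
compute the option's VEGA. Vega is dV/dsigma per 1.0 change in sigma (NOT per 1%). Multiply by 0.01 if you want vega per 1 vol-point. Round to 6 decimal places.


Answer: Vega = 11.247937

Derivation:
d1 = 0.4094428529; d2 = -0.2519193777
phi(d1) = 0.3668653991; exp(-qT) = 0.9748223790; exp(-rT) = 0.9955101098
Vega = S * exp(-qT) * phi(d1) * sqrt(T) = 25.6800 * 0.9748223790 * 0.3668653991 * 1.2247448714 = 11.247937


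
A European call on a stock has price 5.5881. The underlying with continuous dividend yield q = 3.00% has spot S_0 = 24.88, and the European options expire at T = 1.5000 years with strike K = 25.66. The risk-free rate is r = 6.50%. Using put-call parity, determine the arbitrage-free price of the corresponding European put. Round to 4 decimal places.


Put-call parity: C - P = S_0 * exp(-qT) - K * exp(-rT).
S_0 * exp(-qT) = 24.8800 * 0.95599748 = 23.78521735
K * exp(-rT) = 25.6600 * 0.90710234 = 23.27624608
P = C - S*exp(-qT) + K*exp(-rT)
P = 5.5881 - 23.78521735 + 23.27624608 = 5.0791

Answer: Put price = 5.0791


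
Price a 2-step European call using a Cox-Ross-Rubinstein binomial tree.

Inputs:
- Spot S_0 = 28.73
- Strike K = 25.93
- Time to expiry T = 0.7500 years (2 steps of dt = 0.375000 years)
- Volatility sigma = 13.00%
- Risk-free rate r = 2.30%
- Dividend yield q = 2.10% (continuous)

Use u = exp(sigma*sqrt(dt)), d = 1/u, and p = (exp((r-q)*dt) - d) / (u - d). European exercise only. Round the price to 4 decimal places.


dt = T/N = 0.375000
u = exp(sigma*sqrt(dt)) = 1.082863; d = 1/u = 0.923478
p = (exp((r-q)*dt) - d) / (u - d) = 0.484816
Discount per step: exp(-r*dt) = 0.991412
Stock lattice S(k, i) with i counting down-moves:
  k=0: S(0,0) = 28.7300
  k=1: S(1,0) = 31.1107; S(1,1) = 26.5315
  k=2: S(2,0) = 33.6886; S(2,1) = 28.7300; S(2,2) = 24.5013
Terminal payoffs V(N, i) = max(S_T - K, 0):
  V(2,0) = 7.758573; V(2,1) = 2.800000; V(2,2) = 0.000000
Backward induction: V(k, i) = exp(-r*dt) * [p * V(k+1, i) + (1-p) * V(k+1, i+1)].
  V(1,0) = exp(-r*dt) * [p*7.758573 + (1-p)*2.800000] = 5.159303
  V(1,1) = exp(-r*dt) * [p*2.800000 + (1-p)*0.000000] = 1.345826
  V(0,0) = exp(-r*dt) * [p*5.159303 + (1-p)*1.345826] = 3.167224

Answer: Price = V(0,0) = 3.1672


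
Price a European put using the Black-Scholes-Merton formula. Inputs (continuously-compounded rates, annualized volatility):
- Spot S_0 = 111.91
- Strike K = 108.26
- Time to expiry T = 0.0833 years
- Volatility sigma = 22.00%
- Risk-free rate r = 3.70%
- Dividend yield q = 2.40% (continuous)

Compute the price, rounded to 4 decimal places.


d1 = (ln(S/K) + (r - q + 0.5*sigma^2) * T) / (sigma * sqrt(T)) = 0.57102958
d2 = d1 - sigma * sqrt(T) = 0.50753376
exp(-rT) = 0.99692264; exp(-qT) = 0.99800280
P = K * exp(-rT) * N(-d2) - S_0 * exp(-qT) * N(-d1)
N(-d1) = 0.28398979; N(-d2) = 0.30589018
P = 108.2600 * 0.99692264 * 0.30589018 - 111.9100 * 0.99800280 * 0.28398979 = 1.2959

Answer: Price = 1.2959


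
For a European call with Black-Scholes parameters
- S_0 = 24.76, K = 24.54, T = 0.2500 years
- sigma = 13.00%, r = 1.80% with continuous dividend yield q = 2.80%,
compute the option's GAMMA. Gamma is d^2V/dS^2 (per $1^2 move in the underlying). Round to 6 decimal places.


d1 = 0.1313462851; d2 = 0.0663462851
phi(d1) = 0.3955158343; exp(-qT) = 0.9930244429; exp(-rT) = 0.9955101098
Gamma = exp(-qT) * phi(d1) / (S * sigma * sqrt(T)) = 0.9930244429 * 0.3955158343 / (24.7600 * 0.1300 * 0.5000000000) = 0.244039

Answer: Gamma = 0.244039


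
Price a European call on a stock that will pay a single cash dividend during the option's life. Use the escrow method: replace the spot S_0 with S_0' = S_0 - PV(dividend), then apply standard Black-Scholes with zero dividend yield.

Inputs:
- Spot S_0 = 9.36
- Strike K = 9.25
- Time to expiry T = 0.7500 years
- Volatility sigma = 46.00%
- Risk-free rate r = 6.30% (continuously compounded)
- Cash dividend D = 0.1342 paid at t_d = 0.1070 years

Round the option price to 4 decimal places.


PV(D) = D * exp(-r * t_d) = 0.1342 * 0.99328167 = 0.13329840
S_0' = S_0 - PV(D) = 9.3600 - 0.13329840 = 9.22670160
d1 = (ln(S_0'/K) + (r + sigma^2/2)*T) / (sigma*sqrt(T)) = 0.31146309
d2 = d1 - sigma*sqrt(T) = -0.08690859
exp(-rT) = 0.95384891
N(d1) = 0.62227570; N(d2) = 0.46537208
C = S_0' * N(d1) - K * exp(-rT) * N(d2) = 9.22670160 * 0.62227570 - 9.2500 * 0.95384891 * 0.46537208 = 1.6355

Answer: Price = 1.6355


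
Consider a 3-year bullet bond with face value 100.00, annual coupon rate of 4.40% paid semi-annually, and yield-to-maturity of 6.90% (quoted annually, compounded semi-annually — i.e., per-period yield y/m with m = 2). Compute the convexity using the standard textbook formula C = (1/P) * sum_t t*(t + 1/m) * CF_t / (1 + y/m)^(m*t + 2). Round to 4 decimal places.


Coupon per period c = face * coupon_rate / m = 2.200000
Periods per year m = 2; per-period yield y/m = 0.034500
Number of cashflows N = 6
Cashflows (t years, CF_t, discount factor 1/(1+y/m)^(m*t), PV):
  t = 0.5000: CF_t = 2.200000, DF = 0.966651, PV = 2.126631
  t = 1.0000: CF_t = 2.200000, DF = 0.934413, PV = 2.055709
  t = 1.5000: CF_t = 2.200000, DF = 0.903251, PV = 1.987152
  t = 2.0000: CF_t = 2.200000, DF = 0.873128, PV = 1.920882
  t = 2.5000: CF_t = 2.200000, DF = 0.844010, PV = 1.856822
  t = 3.0000: CF_t = 102.200000, DF = 0.815863, PV = 83.381159
Price P = sum_t PV_t = 93.328355
Convexity numerator sum_t t*(t + 1/m) * CF_t / (1+y/m)^(m*t + 2):
  t = 0.5000: term = 0.993576
  t = 1.0000: term = 2.881323
  t = 1.5000: term = 5.570465
  t = 2.0000: term = 8.974489
  t = 2.5000: term = 13.012792
  t = 3.0000: term = 818.080866
Convexity = (1/P) * sum = 849.513510 / 93.328355 = 9.102416

Answer: Convexity = 9.1024


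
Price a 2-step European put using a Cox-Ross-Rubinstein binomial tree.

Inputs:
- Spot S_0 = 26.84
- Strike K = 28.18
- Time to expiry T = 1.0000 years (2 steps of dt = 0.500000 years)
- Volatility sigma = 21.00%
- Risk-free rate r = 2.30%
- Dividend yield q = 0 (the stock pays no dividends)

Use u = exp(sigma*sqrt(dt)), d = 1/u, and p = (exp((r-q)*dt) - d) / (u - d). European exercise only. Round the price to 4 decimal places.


Answer: Price = V(0,0) = 2.6530

Derivation:
dt = T/N = 0.500000
u = exp(sigma*sqrt(dt)) = 1.160084; d = 1/u = 0.862007
p = (exp((r-q)*dt) - d) / (u - d) = 0.501748
Discount per step: exp(-r*dt) = 0.988566
Stock lattice S(k, i) with i counting down-moves:
  k=0: S(0,0) = 26.8400
  k=1: S(1,0) = 31.1367; S(1,1) = 23.1363
  k=2: S(2,0) = 36.1211; S(2,1) = 26.8400; S(2,2) = 19.9436
Terminal payoffs V(N, i) = max(K - S_T, 0):
  V(2,0) = 0.000000; V(2,1) = 1.340000; V(2,2) = 8.236397
Backward induction: V(k, i) = exp(-r*dt) * [p * V(k+1, i) + (1-p) * V(k+1, i+1)].
  V(1,0) = exp(-r*dt) * [p*0.000000 + (1-p)*1.340000] = 0.660023
  V(1,1) = exp(-r*dt) * [p*1.340000 + (1-p)*8.236397] = 4.721531
  V(0,0) = exp(-r*dt) * [p*0.660023 + (1-p)*4.721531] = 2.652991
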